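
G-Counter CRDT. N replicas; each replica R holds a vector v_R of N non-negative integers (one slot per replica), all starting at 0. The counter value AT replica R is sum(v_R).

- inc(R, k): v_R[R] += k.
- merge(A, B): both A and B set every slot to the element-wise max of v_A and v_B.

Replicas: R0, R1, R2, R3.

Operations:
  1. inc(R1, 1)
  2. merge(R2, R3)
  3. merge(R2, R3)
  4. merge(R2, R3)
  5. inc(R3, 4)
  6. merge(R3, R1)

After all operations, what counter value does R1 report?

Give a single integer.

Answer: 5

Derivation:
Op 1: inc R1 by 1 -> R1=(0,1,0,0) value=1
Op 2: merge R2<->R3 -> R2=(0,0,0,0) R3=(0,0,0,0)
Op 3: merge R2<->R3 -> R2=(0,0,0,0) R3=(0,0,0,0)
Op 4: merge R2<->R3 -> R2=(0,0,0,0) R3=(0,0,0,0)
Op 5: inc R3 by 4 -> R3=(0,0,0,4) value=4
Op 6: merge R3<->R1 -> R3=(0,1,0,4) R1=(0,1,0,4)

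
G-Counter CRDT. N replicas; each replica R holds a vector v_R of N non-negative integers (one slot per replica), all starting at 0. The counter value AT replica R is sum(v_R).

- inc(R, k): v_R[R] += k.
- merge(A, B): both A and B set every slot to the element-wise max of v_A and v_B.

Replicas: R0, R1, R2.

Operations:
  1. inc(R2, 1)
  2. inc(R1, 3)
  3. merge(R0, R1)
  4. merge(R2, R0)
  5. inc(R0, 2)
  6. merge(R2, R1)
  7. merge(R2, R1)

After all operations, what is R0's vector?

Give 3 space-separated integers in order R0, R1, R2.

Op 1: inc R2 by 1 -> R2=(0,0,1) value=1
Op 2: inc R1 by 3 -> R1=(0,3,0) value=3
Op 3: merge R0<->R1 -> R0=(0,3,0) R1=(0,3,0)
Op 4: merge R2<->R0 -> R2=(0,3,1) R0=(0,3,1)
Op 5: inc R0 by 2 -> R0=(2,3,1) value=6
Op 6: merge R2<->R1 -> R2=(0,3,1) R1=(0,3,1)
Op 7: merge R2<->R1 -> R2=(0,3,1) R1=(0,3,1)

Answer: 2 3 1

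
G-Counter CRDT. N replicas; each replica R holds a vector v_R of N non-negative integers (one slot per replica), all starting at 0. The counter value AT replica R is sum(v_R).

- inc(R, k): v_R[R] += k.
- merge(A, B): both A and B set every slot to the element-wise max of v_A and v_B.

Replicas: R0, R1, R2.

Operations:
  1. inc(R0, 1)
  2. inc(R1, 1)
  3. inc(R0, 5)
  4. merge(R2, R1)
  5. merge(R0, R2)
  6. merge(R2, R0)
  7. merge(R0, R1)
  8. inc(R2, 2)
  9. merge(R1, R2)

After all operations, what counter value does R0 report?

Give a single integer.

Answer: 7

Derivation:
Op 1: inc R0 by 1 -> R0=(1,0,0) value=1
Op 2: inc R1 by 1 -> R1=(0,1,0) value=1
Op 3: inc R0 by 5 -> R0=(6,0,0) value=6
Op 4: merge R2<->R1 -> R2=(0,1,0) R1=(0,1,0)
Op 5: merge R0<->R2 -> R0=(6,1,0) R2=(6,1,0)
Op 6: merge R2<->R0 -> R2=(6,1,0) R0=(6,1,0)
Op 7: merge R0<->R1 -> R0=(6,1,0) R1=(6,1,0)
Op 8: inc R2 by 2 -> R2=(6,1,2) value=9
Op 9: merge R1<->R2 -> R1=(6,1,2) R2=(6,1,2)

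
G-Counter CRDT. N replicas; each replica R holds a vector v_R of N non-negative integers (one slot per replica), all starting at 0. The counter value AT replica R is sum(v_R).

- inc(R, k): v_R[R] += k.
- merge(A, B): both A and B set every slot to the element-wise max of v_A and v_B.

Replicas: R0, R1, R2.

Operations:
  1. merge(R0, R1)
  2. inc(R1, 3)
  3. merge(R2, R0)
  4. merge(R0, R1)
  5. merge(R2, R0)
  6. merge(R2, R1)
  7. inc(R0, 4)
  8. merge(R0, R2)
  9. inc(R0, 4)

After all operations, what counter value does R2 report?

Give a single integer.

Op 1: merge R0<->R1 -> R0=(0,0,0) R1=(0,0,0)
Op 2: inc R1 by 3 -> R1=(0,3,0) value=3
Op 3: merge R2<->R0 -> R2=(0,0,0) R0=(0,0,0)
Op 4: merge R0<->R1 -> R0=(0,3,0) R1=(0,3,0)
Op 5: merge R2<->R0 -> R2=(0,3,0) R0=(0,3,0)
Op 6: merge R2<->R1 -> R2=(0,3,0) R1=(0,3,0)
Op 7: inc R0 by 4 -> R0=(4,3,0) value=7
Op 8: merge R0<->R2 -> R0=(4,3,0) R2=(4,3,0)
Op 9: inc R0 by 4 -> R0=(8,3,0) value=11

Answer: 7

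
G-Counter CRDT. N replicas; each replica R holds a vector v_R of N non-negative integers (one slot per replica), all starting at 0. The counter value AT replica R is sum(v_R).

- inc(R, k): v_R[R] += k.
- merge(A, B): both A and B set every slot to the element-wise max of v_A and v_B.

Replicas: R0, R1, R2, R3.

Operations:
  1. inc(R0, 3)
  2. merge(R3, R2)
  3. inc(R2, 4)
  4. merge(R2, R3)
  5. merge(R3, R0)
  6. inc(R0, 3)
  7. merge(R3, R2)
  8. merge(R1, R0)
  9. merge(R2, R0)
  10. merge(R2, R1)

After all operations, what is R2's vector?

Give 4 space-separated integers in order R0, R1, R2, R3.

Op 1: inc R0 by 3 -> R0=(3,0,0,0) value=3
Op 2: merge R3<->R2 -> R3=(0,0,0,0) R2=(0,0,0,0)
Op 3: inc R2 by 4 -> R2=(0,0,4,0) value=4
Op 4: merge R2<->R3 -> R2=(0,0,4,0) R3=(0,0,4,0)
Op 5: merge R3<->R0 -> R3=(3,0,4,0) R0=(3,0,4,0)
Op 6: inc R0 by 3 -> R0=(6,0,4,0) value=10
Op 7: merge R3<->R2 -> R3=(3,0,4,0) R2=(3,0,4,0)
Op 8: merge R1<->R0 -> R1=(6,0,4,0) R0=(6,0,4,0)
Op 9: merge R2<->R0 -> R2=(6,0,4,0) R0=(6,0,4,0)
Op 10: merge R2<->R1 -> R2=(6,0,4,0) R1=(6,0,4,0)

Answer: 6 0 4 0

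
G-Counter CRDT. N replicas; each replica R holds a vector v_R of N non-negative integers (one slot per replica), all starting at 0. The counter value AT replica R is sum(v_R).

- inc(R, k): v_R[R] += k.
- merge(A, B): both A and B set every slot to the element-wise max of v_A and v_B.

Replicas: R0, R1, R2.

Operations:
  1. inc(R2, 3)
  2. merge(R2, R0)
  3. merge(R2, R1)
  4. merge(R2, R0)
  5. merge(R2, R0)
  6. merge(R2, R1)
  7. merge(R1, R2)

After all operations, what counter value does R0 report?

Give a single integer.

Op 1: inc R2 by 3 -> R2=(0,0,3) value=3
Op 2: merge R2<->R0 -> R2=(0,0,3) R0=(0,0,3)
Op 3: merge R2<->R1 -> R2=(0,0,3) R1=(0,0,3)
Op 4: merge R2<->R0 -> R2=(0,0,3) R0=(0,0,3)
Op 5: merge R2<->R0 -> R2=(0,0,3) R0=(0,0,3)
Op 6: merge R2<->R1 -> R2=(0,0,3) R1=(0,0,3)
Op 7: merge R1<->R2 -> R1=(0,0,3) R2=(0,0,3)

Answer: 3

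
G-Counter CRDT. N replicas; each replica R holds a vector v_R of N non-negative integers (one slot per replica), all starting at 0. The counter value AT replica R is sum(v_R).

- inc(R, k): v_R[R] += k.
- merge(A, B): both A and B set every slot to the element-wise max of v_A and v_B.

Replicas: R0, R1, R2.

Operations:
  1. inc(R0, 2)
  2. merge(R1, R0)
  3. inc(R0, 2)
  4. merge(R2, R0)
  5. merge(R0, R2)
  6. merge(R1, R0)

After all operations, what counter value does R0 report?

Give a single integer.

Op 1: inc R0 by 2 -> R0=(2,0,0) value=2
Op 2: merge R1<->R0 -> R1=(2,0,0) R0=(2,0,0)
Op 3: inc R0 by 2 -> R0=(4,0,0) value=4
Op 4: merge R2<->R0 -> R2=(4,0,0) R0=(4,0,0)
Op 5: merge R0<->R2 -> R0=(4,0,0) R2=(4,0,0)
Op 6: merge R1<->R0 -> R1=(4,0,0) R0=(4,0,0)

Answer: 4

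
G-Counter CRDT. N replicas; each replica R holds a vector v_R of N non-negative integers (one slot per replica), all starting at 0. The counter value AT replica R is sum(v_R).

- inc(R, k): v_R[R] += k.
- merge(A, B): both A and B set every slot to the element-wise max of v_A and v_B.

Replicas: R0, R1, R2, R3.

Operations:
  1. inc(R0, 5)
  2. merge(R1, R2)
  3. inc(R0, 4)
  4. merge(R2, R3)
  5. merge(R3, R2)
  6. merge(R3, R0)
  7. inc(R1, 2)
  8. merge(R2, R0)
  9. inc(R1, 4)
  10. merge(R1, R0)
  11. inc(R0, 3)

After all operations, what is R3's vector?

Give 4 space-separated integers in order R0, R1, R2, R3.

Answer: 9 0 0 0

Derivation:
Op 1: inc R0 by 5 -> R0=(5,0,0,0) value=5
Op 2: merge R1<->R2 -> R1=(0,0,0,0) R2=(0,0,0,0)
Op 3: inc R0 by 4 -> R0=(9,0,0,0) value=9
Op 4: merge R2<->R3 -> R2=(0,0,0,0) R3=(0,0,0,0)
Op 5: merge R3<->R2 -> R3=(0,0,0,0) R2=(0,0,0,0)
Op 6: merge R3<->R0 -> R3=(9,0,0,0) R0=(9,0,0,0)
Op 7: inc R1 by 2 -> R1=(0,2,0,0) value=2
Op 8: merge R2<->R0 -> R2=(9,0,0,0) R0=(9,0,0,0)
Op 9: inc R1 by 4 -> R1=(0,6,0,0) value=6
Op 10: merge R1<->R0 -> R1=(9,6,0,0) R0=(9,6,0,0)
Op 11: inc R0 by 3 -> R0=(12,6,0,0) value=18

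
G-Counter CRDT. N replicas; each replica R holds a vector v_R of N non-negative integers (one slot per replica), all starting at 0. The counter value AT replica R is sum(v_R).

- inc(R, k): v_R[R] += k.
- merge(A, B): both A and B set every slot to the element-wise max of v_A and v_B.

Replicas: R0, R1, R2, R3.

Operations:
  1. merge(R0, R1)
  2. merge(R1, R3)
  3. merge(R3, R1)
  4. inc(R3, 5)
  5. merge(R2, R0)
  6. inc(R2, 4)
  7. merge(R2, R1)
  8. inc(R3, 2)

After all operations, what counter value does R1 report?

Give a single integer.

Answer: 4

Derivation:
Op 1: merge R0<->R1 -> R0=(0,0,0,0) R1=(0,0,0,0)
Op 2: merge R1<->R3 -> R1=(0,0,0,0) R3=(0,0,0,0)
Op 3: merge R3<->R1 -> R3=(0,0,0,0) R1=(0,0,0,0)
Op 4: inc R3 by 5 -> R3=(0,0,0,5) value=5
Op 5: merge R2<->R0 -> R2=(0,0,0,0) R0=(0,0,0,0)
Op 6: inc R2 by 4 -> R2=(0,0,4,0) value=4
Op 7: merge R2<->R1 -> R2=(0,0,4,0) R1=(0,0,4,0)
Op 8: inc R3 by 2 -> R3=(0,0,0,7) value=7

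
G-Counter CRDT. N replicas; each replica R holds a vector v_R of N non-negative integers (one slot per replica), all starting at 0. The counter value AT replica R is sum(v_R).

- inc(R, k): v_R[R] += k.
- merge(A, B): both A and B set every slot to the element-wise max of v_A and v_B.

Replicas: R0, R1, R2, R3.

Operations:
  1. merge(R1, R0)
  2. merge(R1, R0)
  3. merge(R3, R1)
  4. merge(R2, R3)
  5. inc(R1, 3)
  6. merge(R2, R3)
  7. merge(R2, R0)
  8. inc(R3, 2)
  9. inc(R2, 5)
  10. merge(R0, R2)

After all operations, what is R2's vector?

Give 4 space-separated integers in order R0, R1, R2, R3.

Answer: 0 0 5 0

Derivation:
Op 1: merge R1<->R0 -> R1=(0,0,0,0) R0=(0,0,0,0)
Op 2: merge R1<->R0 -> R1=(0,0,0,0) R0=(0,0,0,0)
Op 3: merge R3<->R1 -> R3=(0,0,0,0) R1=(0,0,0,0)
Op 4: merge R2<->R3 -> R2=(0,0,0,0) R3=(0,0,0,0)
Op 5: inc R1 by 3 -> R1=(0,3,0,0) value=3
Op 6: merge R2<->R3 -> R2=(0,0,0,0) R3=(0,0,0,0)
Op 7: merge R2<->R0 -> R2=(0,0,0,0) R0=(0,0,0,0)
Op 8: inc R3 by 2 -> R3=(0,0,0,2) value=2
Op 9: inc R2 by 5 -> R2=(0,0,5,0) value=5
Op 10: merge R0<->R2 -> R0=(0,0,5,0) R2=(0,0,5,0)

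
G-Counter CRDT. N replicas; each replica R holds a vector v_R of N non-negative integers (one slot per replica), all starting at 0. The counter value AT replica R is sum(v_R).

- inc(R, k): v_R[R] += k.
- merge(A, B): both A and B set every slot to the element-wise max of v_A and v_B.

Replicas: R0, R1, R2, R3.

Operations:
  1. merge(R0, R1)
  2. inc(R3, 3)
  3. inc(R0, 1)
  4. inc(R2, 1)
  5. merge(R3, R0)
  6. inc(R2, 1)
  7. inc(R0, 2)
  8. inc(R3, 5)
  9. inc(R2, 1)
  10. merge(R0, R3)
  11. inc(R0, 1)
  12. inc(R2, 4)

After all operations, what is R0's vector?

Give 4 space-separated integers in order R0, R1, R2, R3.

Op 1: merge R0<->R1 -> R0=(0,0,0,0) R1=(0,0,0,0)
Op 2: inc R3 by 3 -> R3=(0,0,0,3) value=3
Op 3: inc R0 by 1 -> R0=(1,0,0,0) value=1
Op 4: inc R2 by 1 -> R2=(0,0,1,0) value=1
Op 5: merge R3<->R0 -> R3=(1,0,0,3) R0=(1,0,0,3)
Op 6: inc R2 by 1 -> R2=(0,0,2,0) value=2
Op 7: inc R0 by 2 -> R0=(3,0,0,3) value=6
Op 8: inc R3 by 5 -> R3=(1,0,0,8) value=9
Op 9: inc R2 by 1 -> R2=(0,0,3,0) value=3
Op 10: merge R0<->R3 -> R0=(3,0,0,8) R3=(3,0,0,8)
Op 11: inc R0 by 1 -> R0=(4,0,0,8) value=12
Op 12: inc R2 by 4 -> R2=(0,0,7,0) value=7

Answer: 4 0 0 8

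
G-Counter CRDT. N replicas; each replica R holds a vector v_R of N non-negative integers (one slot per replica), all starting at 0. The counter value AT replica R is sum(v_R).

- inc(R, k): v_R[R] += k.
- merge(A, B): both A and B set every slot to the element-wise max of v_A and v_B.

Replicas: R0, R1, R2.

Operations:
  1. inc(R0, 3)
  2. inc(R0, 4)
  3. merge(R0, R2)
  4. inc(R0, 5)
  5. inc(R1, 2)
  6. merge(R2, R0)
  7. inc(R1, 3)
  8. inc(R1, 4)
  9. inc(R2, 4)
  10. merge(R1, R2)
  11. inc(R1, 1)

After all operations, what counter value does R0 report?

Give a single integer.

Answer: 12

Derivation:
Op 1: inc R0 by 3 -> R0=(3,0,0) value=3
Op 2: inc R0 by 4 -> R0=(7,0,0) value=7
Op 3: merge R0<->R2 -> R0=(7,0,0) R2=(7,0,0)
Op 4: inc R0 by 5 -> R0=(12,0,0) value=12
Op 5: inc R1 by 2 -> R1=(0,2,0) value=2
Op 6: merge R2<->R0 -> R2=(12,0,0) R0=(12,0,0)
Op 7: inc R1 by 3 -> R1=(0,5,0) value=5
Op 8: inc R1 by 4 -> R1=(0,9,0) value=9
Op 9: inc R2 by 4 -> R2=(12,0,4) value=16
Op 10: merge R1<->R2 -> R1=(12,9,4) R2=(12,9,4)
Op 11: inc R1 by 1 -> R1=(12,10,4) value=26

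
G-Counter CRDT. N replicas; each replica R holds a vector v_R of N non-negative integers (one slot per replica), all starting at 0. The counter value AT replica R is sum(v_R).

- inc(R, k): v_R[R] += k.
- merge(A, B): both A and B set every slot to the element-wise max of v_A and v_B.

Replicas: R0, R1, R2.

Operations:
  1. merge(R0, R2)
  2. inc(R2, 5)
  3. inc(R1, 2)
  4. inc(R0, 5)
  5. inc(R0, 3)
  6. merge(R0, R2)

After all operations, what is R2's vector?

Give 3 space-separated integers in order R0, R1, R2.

Answer: 8 0 5

Derivation:
Op 1: merge R0<->R2 -> R0=(0,0,0) R2=(0,0,0)
Op 2: inc R2 by 5 -> R2=(0,0,5) value=5
Op 3: inc R1 by 2 -> R1=(0,2,0) value=2
Op 4: inc R0 by 5 -> R0=(5,0,0) value=5
Op 5: inc R0 by 3 -> R0=(8,0,0) value=8
Op 6: merge R0<->R2 -> R0=(8,0,5) R2=(8,0,5)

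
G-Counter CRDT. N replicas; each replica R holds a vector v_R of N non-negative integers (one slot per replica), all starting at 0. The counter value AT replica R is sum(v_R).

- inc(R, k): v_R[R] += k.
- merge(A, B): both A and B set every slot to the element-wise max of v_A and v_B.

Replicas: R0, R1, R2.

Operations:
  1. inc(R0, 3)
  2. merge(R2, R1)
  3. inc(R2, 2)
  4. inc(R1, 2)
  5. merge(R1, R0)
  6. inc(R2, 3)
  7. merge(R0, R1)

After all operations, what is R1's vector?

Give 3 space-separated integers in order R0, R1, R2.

Answer: 3 2 0

Derivation:
Op 1: inc R0 by 3 -> R0=(3,0,0) value=3
Op 2: merge R2<->R1 -> R2=(0,0,0) R1=(0,0,0)
Op 3: inc R2 by 2 -> R2=(0,0,2) value=2
Op 4: inc R1 by 2 -> R1=(0,2,0) value=2
Op 5: merge R1<->R0 -> R1=(3,2,0) R0=(3,2,0)
Op 6: inc R2 by 3 -> R2=(0,0,5) value=5
Op 7: merge R0<->R1 -> R0=(3,2,0) R1=(3,2,0)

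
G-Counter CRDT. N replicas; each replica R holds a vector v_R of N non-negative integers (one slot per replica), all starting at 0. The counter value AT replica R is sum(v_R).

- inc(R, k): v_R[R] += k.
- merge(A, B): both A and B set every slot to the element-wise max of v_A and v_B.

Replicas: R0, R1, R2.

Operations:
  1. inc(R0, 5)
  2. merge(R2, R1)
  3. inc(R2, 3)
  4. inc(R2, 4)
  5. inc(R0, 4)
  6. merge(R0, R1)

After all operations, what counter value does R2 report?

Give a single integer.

Answer: 7

Derivation:
Op 1: inc R0 by 5 -> R0=(5,0,0) value=5
Op 2: merge R2<->R1 -> R2=(0,0,0) R1=(0,0,0)
Op 3: inc R2 by 3 -> R2=(0,0,3) value=3
Op 4: inc R2 by 4 -> R2=(0,0,7) value=7
Op 5: inc R0 by 4 -> R0=(9,0,0) value=9
Op 6: merge R0<->R1 -> R0=(9,0,0) R1=(9,0,0)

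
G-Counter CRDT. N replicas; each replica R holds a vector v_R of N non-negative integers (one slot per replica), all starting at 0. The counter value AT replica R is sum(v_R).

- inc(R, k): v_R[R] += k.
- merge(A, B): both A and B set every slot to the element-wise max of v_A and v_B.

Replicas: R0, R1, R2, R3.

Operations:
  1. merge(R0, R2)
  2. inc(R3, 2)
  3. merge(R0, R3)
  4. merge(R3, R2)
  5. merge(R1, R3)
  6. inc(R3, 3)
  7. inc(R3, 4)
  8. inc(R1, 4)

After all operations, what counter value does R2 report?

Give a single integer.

Op 1: merge R0<->R2 -> R0=(0,0,0,0) R2=(0,0,0,0)
Op 2: inc R3 by 2 -> R3=(0,0,0,2) value=2
Op 3: merge R0<->R3 -> R0=(0,0,0,2) R3=(0,0,0,2)
Op 4: merge R3<->R2 -> R3=(0,0,0,2) R2=(0,0,0,2)
Op 5: merge R1<->R3 -> R1=(0,0,0,2) R3=(0,0,0,2)
Op 6: inc R3 by 3 -> R3=(0,0,0,5) value=5
Op 7: inc R3 by 4 -> R3=(0,0,0,9) value=9
Op 8: inc R1 by 4 -> R1=(0,4,0,2) value=6

Answer: 2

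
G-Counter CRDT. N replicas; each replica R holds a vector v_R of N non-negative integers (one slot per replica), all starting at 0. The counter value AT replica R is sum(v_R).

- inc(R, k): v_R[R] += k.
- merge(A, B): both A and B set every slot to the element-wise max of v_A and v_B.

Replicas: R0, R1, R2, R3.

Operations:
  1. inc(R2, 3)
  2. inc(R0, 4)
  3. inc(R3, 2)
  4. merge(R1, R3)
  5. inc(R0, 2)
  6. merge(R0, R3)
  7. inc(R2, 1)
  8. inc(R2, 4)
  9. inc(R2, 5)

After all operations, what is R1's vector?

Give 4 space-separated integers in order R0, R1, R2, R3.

Op 1: inc R2 by 3 -> R2=(0,0,3,0) value=3
Op 2: inc R0 by 4 -> R0=(4,0,0,0) value=4
Op 3: inc R3 by 2 -> R3=(0,0,0,2) value=2
Op 4: merge R1<->R3 -> R1=(0,0,0,2) R3=(0,0,0,2)
Op 5: inc R0 by 2 -> R0=(6,0,0,0) value=6
Op 6: merge R0<->R3 -> R0=(6,0,0,2) R3=(6,0,0,2)
Op 7: inc R2 by 1 -> R2=(0,0,4,0) value=4
Op 8: inc R2 by 4 -> R2=(0,0,8,0) value=8
Op 9: inc R2 by 5 -> R2=(0,0,13,0) value=13

Answer: 0 0 0 2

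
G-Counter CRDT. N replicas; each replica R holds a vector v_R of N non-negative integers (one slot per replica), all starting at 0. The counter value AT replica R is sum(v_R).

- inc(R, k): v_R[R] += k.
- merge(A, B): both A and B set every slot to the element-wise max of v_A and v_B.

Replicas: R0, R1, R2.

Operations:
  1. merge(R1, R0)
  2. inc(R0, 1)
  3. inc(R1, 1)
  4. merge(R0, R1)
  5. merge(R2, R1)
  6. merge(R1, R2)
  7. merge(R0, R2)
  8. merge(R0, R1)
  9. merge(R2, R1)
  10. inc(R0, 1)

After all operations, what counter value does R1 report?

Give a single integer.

Op 1: merge R1<->R0 -> R1=(0,0,0) R0=(0,0,0)
Op 2: inc R0 by 1 -> R0=(1,0,0) value=1
Op 3: inc R1 by 1 -> R1=(0,1,0) value=1
Op 4: merge R0<->R1 -> R0=(1,1,0) R1=(1,1,0)
Op 5: merge R2<->R1 -> R2=(1,1,0) R1=(1,1,0)
Op 6: merge R1<->R2 -> R1=(1,1,0) R2=(1,1,0)
Op 7: merge R0<->R2 -> R0=(1,1,0) R2=(1,1,0)
Op 8: merge R0<->R1 -> R0=(1,1,0) R1=(1,1,0)
Op 9: merge R2<->R1 -> R2=(1,1,0) R1=(1,1,0)
Op 10: inc R0 by 1 -> R0=(2,1,0) value=3

Answer: 2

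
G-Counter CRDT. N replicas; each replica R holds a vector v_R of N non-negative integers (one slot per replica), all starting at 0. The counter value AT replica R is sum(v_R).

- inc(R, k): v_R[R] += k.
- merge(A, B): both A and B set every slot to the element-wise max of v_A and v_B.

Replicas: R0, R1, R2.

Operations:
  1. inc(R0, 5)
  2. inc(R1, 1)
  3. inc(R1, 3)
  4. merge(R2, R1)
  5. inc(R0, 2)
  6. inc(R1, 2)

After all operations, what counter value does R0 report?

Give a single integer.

Answer: 7

Derivation:
Op 1: inc R0 by 5 -> R0=(5,0,0) value=5
Op 2: inc R1 by 1 -> R1=(0,1,0) value=1
Op 3: inc R1 by 3 -> R1=(0,4,0) value=4
Op 4: merge R2<->R1 -> R2=(0,4,0) R1=(0,4,0)
Op 5: inc R0 by 2 -> R0=(7,0,0) value=7
Op 6: inc R1 by 2 -> R1=(0,6,0) value=6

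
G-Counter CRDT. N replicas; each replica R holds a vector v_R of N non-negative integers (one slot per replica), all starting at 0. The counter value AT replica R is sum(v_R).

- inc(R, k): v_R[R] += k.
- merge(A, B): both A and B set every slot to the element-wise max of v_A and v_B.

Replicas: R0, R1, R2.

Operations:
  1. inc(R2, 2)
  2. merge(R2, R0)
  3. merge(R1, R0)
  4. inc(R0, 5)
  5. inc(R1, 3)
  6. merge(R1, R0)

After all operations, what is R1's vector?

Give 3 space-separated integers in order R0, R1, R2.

Answer: 5 3 2

Derivation:
Op 1: inc R2 by 2 -> R2=(0,0,2) value=2
Op 2: merge R2<->R0 -> R2=(0,0,2) R0=(0,0,2)
Op 3: merge R1<->R0 -> R1=(0,0,2) R0=(0,0,2)
Op 4: inc R0 by 5 -> R0=(5,0,2) value=7
Op 5: inc R1 by 3 -> R1=(0,3,2) value=5
Op 6: merge R1<->R0 -> R1=(5,3,2) R0=(5,3,2)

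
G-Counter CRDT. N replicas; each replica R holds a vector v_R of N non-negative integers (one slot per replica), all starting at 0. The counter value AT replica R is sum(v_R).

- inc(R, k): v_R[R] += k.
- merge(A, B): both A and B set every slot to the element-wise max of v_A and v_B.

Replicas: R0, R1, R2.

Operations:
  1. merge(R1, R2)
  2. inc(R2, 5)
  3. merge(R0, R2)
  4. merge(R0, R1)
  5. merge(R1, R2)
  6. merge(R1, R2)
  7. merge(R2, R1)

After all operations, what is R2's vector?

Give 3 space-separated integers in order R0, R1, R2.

Op 1: merge R1<->R2 -> R1=(0,0,0) R2=(0,0,0)
Op 2: inc R2 by 5 -> R2=(0,0,5) value=5
Op 3: merge R0<->R2 -> R0=(0,0,5) R2=(0,0,5)
Op 4: merge R0<->R1 -> R0=(0,0,5) R1=(0,0,5)
Op 5: merge R1<->R2 -> R1=(0,0,5) R2=(0,0,5)
Op 6: merge R1<->R2 -> R1=(0,0,5) R2=(0,0,5)
Op 7: merge R2<->R1 -> R2=(0,0,5) R1=(0,0,5)

Answer: 0 0 5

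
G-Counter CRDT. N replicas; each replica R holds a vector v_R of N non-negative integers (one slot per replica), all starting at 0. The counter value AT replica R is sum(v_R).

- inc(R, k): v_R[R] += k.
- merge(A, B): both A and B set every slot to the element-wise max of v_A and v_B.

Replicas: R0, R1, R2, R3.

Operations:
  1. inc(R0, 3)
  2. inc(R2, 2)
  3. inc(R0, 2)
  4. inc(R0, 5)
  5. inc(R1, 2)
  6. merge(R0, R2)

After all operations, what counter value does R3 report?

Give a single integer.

Answer: 0

Derivation:
Op 1: inc R0 by 3 -> R0=(3,0,0,0) value=3
Op 2: inc R2 by 2 -> R2=(0,0,2,0) value=2
Op 3: inc R0 by 2 -> R0=(5,0,0,0) value=5
Op 4: inc R0 by 5 -> R0=(10,0,0,0) value=10
Op 5: inc R1 by 2 -> R1=(0,2,0,0) value=2
Op 6: merge R0<->R2 -> R0=(10,0,2,0) R2=(10,0,2,0)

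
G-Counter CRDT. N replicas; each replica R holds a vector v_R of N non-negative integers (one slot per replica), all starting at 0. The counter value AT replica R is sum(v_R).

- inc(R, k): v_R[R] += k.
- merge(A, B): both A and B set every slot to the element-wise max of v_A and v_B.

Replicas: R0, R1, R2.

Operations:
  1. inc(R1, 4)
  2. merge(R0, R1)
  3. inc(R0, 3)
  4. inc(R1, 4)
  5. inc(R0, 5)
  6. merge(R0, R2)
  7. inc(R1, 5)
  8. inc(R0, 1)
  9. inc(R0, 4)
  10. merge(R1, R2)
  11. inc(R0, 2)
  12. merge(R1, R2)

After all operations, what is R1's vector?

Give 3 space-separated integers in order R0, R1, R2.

Answer: 8 13 0

Derivation:
Op 1: inc R1 by 4 -> R1=(0,4,0) value=4
Op 2: merge R0<->R1 -> R0=(0,4,0) R1=(0,4,0)
Op 3: inc R0 by 3 -> R0=(3,4,0) value=7
Op 4: inc R1 by 4 -> R1=(0,8,0) value=8
Op 5: inc R0 by 5 -> R0=(8,4,0) value=12
Op 6: merge R0<->R2 -> R0=(8,4,0) R2=(8,4,0)
Op 7: inc R1 by 5 -> R1=(0,13,0) value=13
Op 8: inc R0 by 1 -> R0=(9,4,0) value=13
Op 9: inc R0 by 4 -> R0=(13,4,0) value=17
Op 10: merge R1<->R2 -> R1=(8,13,0) R2=(8,13,0)
Op 11: inc R0 by 2 -> R0=(15,4,0) value=19
Op 12: merge R1<->R2 -> R1=(8,13,0) R2=(8,13,0)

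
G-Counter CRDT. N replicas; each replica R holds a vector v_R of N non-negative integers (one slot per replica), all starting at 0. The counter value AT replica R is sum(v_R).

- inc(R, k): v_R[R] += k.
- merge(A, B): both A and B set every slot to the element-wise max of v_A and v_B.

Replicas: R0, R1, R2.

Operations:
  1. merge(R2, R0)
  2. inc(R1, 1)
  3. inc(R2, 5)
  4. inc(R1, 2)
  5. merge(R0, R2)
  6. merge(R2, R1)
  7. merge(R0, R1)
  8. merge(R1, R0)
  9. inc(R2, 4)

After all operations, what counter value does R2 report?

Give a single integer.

Op 1: merge R2<->R0 -> R2=(0,0,0) R0=(0,0,0)
Op 2: inc R1 by 1 -> R1=(0,1,0) value=1
Op 3: inc R2 by 5 -> R2=(0,0,5) value=5
Op 4: inc R1 by 2 -> R1=(0,3,0) value=3
Op 5: merge R0<->R2 -> R0=(0,0,5) R2=(0,0,5)
Op 6: merge R2<->R1 -> R2=(0,3,5) R1=(0,3,5)
Op 7: merge R0<->R1 -> R0=(0,3,5) R1=(0,3,5)
Op 8: merge R1<->R0 -> R1=(0,3,5) R0=(0,3,5)
Op 9: inc R2 by 4 -> R2=(0,3,9) value=12

Answer: 12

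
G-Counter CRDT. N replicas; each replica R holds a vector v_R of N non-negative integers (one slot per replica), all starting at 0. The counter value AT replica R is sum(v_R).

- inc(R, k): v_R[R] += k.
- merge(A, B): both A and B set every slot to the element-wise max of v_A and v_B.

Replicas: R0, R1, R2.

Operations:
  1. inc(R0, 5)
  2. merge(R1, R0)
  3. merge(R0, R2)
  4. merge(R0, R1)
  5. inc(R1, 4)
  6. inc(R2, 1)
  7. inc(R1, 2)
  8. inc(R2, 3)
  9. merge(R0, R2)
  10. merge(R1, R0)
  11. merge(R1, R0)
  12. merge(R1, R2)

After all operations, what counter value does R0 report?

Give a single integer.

Answer: 15

Derivation:
Op 1: inc R0 by 5 -> R0=(5,0,0) value=5
Op 2: merge R1<->R0 -> R1=(5,0,0) R0=(5,0,0)
Op 3: merge R0<->R2 -> R0=(5,0,0) R2=(5,0,0)
Op 4: merge R0<->R1 -> R0=(5,0,0) R1=(5,0,0)
Op 5: inc R1 by 4 -> R1=(5,4,0) value=9
Op 6: inc R2 by 1 -> R2=(5,0,1) value=6
Op 7: inc R1 by 2 -> R1=(5,6,0) value=11
Op 8: inc R2 by 3 -> R2=(5,0,4) value=9
Op 9: merge R0<->R2 -> R0=(5,0,4) R2=(5,0,4)
Op 10: merge R1<->R0 -> R1=(5,6,4) R0=(5,6,4)
Op 11: merge R1<->R0 -> R1=(5,6,4) R0=(5,6,4)
Op 12: merge R1<->R2 -> R1=(5,6,4) R2=(5,6,4)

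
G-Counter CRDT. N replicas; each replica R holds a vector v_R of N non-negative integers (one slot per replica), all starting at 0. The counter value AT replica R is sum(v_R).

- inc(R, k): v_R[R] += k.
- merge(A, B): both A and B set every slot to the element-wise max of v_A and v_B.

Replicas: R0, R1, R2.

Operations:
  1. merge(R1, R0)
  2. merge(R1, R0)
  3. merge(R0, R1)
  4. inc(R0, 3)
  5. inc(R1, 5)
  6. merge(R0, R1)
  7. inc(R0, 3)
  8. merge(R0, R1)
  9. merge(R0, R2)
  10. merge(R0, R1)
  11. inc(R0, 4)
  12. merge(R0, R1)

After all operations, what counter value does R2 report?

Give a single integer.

Answer: 11

Derivation:
Op 1: merge R1<->R0 -> R1=(0,0,0) R0=(0,0,0)
Op 2: merge R1<->R0 -> R1=(0,0,0) R0=(0,0,0)
Op 3: merge R0<->R1 -> R0=(0,0,0) R1=(0,0,0)
Op 4: inc R0 by 3 -> R0=(3,0,0) value=3
Op 5: inc R1 by 5 -> R1=(0,5,0) value=5
Op 6: merge R0<->R1 -> R0=(3,5,0) R1=(3,5,0)
Op 7: inc R0 by 3 -> R0=(6,5,0) value=11
Op 8: merge R0<->R1 -> R0=(6,5,0) R1=(6,5,0)
Op 9: merge R0<->R2 -> R0=(6,5,0) R2=(6,5,0)
Op 10: merge R0<->R1 -> R0=(6,5,0) R1=(6,5,0)
Op 11: inc R0 by 4 -> R0=(10,5,0) value=15
Op 12: merge R0<->R1 -> R0=(10,5,0) R1=(10,5,0)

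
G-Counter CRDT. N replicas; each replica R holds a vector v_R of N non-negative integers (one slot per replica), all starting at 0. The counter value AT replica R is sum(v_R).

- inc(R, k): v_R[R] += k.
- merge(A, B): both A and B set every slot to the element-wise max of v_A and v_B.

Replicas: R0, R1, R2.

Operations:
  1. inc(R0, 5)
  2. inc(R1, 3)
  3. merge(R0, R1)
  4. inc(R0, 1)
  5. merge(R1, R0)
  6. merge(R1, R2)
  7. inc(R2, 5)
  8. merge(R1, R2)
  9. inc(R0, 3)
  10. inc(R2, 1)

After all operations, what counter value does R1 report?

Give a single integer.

Op 1: inc R0 by 5 -> R0=(5,0,0) value=5
Op 2: inc R1 by 3 -> R1=(0,3,0) value=3
Op 3: merge R0<->R1 -> R0=(5,3,0) R1=(5,3,0)
Op 4: inc R0 by 1 -> R0=(6,3,0) value=9
Op 5: merge R1<->R0 -> R1=(6,3,0) R0=(6,3,0)
Op 6: merge R1<->R2 -> R1=(6,3,0) R2=(6,3,0)
Op 7: inc R2 by 5 -> R2=(6,3,5) value=14
Op 8: merge R1<->R2 -> R1=(6,3,5) R2=(6,3,5)
Op 9: inc R0 by 3 -> R0=(9,3,0) value=12
Op 10: inc R2 by 1 -> R2=(6,3,6) value=15

Answer: 14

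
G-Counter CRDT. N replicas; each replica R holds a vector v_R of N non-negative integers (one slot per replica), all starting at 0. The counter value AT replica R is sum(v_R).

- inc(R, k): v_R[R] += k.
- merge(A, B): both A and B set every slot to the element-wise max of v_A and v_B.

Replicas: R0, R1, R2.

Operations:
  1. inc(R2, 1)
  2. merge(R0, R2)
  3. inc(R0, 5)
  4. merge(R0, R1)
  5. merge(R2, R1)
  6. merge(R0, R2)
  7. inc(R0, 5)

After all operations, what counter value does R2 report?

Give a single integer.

Answer: 6

Derivation:
Op 1: inc R2 by 1 -> R2=(0,0,1) value=1
Op 2: merge R0<->R2 -> R0=(0,0,1) R2=(0,0,1)
Op 3: inc R0 by 5 -> R0=(5,0,1) value=6
Op 4: merge R0<->R1 -> R0=(5,0,1) R1=(5,0,1)
Op 5: merge R2<->R1 -> R2=(5,0,1) R1=(5,0,1)
Op 6: merge R0<->R2 -> R0=(5,0,1) R2=(5,0,1)
Op 7: inc R0 by 5 -> R0=(10,0,1) value=11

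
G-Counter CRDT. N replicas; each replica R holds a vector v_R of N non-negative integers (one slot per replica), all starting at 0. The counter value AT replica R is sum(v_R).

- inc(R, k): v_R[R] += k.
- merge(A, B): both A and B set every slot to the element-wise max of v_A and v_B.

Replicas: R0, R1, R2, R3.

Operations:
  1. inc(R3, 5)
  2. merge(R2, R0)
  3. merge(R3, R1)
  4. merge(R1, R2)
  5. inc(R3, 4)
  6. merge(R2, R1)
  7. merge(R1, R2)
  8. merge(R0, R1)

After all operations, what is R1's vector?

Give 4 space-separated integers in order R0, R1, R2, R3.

Answer: 0 0 0 5

Derivation:
Op 1: inc R3 by 5 -> R3=(0,0,0,5) value=5
Op 2: merge R2<->R0 -> R2=(0,0,0,0) R0=(0,0,0,0)
Op 3: merge R3<->R1 -> R3=(0,0,0,5) R1=(0,0,0,5)
Op 4: merge R1<->R2 -> R1=(0,0,0,5) R2=(0,0,0,5)
Op 5: inc R3 by 4 -> R3=(0,0,0,9) value=9
Op 6: merge R2<->R1 -> R2=(0,0,0,5) R1=(0,0,0,5)
Op 7: merge R1<->R2 -> R1=(0,0,0,5) R2=(0,0,0,5)
Op 8: merge R0<->R1 -> R0=(0,0,0,5) R1=(0,0,0,5)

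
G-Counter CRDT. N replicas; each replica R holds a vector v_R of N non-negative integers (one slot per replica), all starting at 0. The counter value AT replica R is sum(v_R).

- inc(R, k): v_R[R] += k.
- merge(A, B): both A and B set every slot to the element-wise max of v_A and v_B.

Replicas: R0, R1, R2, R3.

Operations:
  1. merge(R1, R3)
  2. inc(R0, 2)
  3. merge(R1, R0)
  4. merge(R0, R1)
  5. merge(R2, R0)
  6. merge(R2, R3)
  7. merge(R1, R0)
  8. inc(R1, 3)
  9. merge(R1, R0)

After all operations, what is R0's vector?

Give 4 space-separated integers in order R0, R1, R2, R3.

Op 1: merge R1<->R3 -> R1=(0,0,0,0) R3=(0,0,0,0)
Op 2: inc R0 by 2 -> R0=(2,0,0,0) value=2
Op 3: merge R1<->R0 -> R1=(2,0,0,0) R0=(2,0,0,0)
Op 4: merge R0<->R1 -> R0=(2,0,0,0) R1=(2,0,0,0)
Op 5: merge R2<->R0 -> R2=(2,0,0,0) R0=(2,0,0,0)
Op 6: merge R2<->R3 -> R2=(2,0,0,0) R3=(2,0,0,0)
Op 7: merge R1<->R0 -> R1=(2,0,0,0) R0=(2,0,0,0)
Op 8: inc R1 by 3 -> R1=(2,3,0,0) value=5
Op 9: merge R1<->R0 -> R1=(2,3,0,0) R0=(2,3,0,0)

Answer: 2 3 0 0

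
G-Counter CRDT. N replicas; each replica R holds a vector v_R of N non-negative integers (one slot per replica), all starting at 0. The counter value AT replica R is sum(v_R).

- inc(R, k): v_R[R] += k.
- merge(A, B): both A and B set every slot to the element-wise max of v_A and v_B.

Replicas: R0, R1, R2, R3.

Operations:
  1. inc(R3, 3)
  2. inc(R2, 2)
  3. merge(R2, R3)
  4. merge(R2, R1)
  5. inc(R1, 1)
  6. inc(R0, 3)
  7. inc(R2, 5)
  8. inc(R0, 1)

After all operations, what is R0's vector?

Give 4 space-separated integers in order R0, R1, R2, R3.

Op 1: inc R3 by 3 -> R3=(0,0,0,3) value=3
Op 2: inc R2 by 2 -> R2=(0,0,2,0) value=2
Op 3: merge R2<->R3 -> R2=(0,0,2,3) R3=(0,0,2,3)
Op 4: merge R2<->R1 -> R2=(0,0,2,3) R1=(0,0,2,3)
Op 5: inc R1 by 1 -> R1=(0,1,2,3) value=6
Op 6: inc R0 by 3 -> R0=(3,0,0,0) value=3
Op 7: inc R2 by 5 -> R2=(0,0,7,3) value=10
Op 8: inc R0 by 1 -> R0=(4,0,0,0) value=4

Answer: 4 0 0 0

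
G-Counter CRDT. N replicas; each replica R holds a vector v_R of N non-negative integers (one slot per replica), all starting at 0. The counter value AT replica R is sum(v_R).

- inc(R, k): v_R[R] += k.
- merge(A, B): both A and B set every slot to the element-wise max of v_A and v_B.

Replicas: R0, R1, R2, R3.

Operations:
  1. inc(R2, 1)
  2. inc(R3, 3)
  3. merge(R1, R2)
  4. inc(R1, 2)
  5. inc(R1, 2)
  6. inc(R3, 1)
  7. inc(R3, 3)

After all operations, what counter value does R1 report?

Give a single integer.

Op 1: inc R2 by 1 -> R2=(0,0,1,0) value=1
Op 2: inc R3 by 3 -> R3=(0,0,0,3) value=3
Op 3: merge R1<->R2 -> R1=(0,0,1,0) R2=(0,0,1,0)
Op 4: inc R1 by 2 -> R1=(0,2,1,0) value=3
Op 5: inc R1 by 2 -> R1=(0,4,1,0) value=5
Op 6: inc R3 by 1 -> R3=(0,0,0,4) value=4
Op 7: inc R3 by 3 -> R3=(0,0,0,7) value=7

Answer: 5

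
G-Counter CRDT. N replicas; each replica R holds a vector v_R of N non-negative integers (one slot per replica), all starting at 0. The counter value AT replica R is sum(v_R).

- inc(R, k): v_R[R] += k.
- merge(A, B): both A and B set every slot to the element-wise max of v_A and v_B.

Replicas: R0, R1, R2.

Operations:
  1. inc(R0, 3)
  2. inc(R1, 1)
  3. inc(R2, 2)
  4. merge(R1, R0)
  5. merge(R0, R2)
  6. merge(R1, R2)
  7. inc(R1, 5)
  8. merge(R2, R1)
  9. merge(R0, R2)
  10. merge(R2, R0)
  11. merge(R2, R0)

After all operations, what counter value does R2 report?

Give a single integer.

Answer: 11

Derivation:
Op 1: inc R0 by 3 -> R0=(3,0,0) value=3
Op 2: inc R1 by 1 -> R1=(0,1,0) value=1
Op 3: inc R2 by 2 -> R2=(0,0,2) value=2
Op 4: merge R1<->R0 -> R1=(3,1,0) R0=(3,1,0)
Op 5: merge R0<->R2 -> R0=(3,1,2) R2=(3,1,2)
Op 6: merge R1<->R2 -> R1=(3,1,2) R2=(3,1,2)
Op 7: inc R1 by 5 -> R1=(3,6,2) value=11
Op 8: merge R2<->R1 -> R2=(3,6,2) R1=(3,6,2)
Op 9: merge R0<->R2 -> R0=(3,6,2) R2=(3,6,2)
Op 10: merge R2<->R0 -> R2=(3,6,2) R0=(3,6,2)
Op 11: merge R2<->R0 -> R2=(3,6,2) R0=(3,6,2)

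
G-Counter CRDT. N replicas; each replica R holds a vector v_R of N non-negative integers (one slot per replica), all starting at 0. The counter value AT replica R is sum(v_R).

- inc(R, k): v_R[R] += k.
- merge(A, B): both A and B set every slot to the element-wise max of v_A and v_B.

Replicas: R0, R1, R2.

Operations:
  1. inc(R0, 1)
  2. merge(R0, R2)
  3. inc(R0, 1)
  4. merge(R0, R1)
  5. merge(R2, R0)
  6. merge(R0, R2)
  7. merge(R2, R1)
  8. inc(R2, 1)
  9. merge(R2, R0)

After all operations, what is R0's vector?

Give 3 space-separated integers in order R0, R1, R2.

Op 1: inc R0 by 1 -> R0=(1,0,0) value=1
Op 2: merge R0<->R2 -> R0=(1,0,0) R2=(1,0,0)
Op 3: inc R0 by 1 -> R0=(2,0,0) value=2
Op 4: merge R0<->R1 -> R0=(2,0,0) R1=(2,0,0)
Op 5: merge R2<->R0 -> R2=(2,0,0) R0=(2,0,0)
Op 6: merge R0<->R2 -> R0=(2,0,0) R2=(2,0,0)
Op 7: merge R2<->R1 -> R2=(2,0,0) R1=(2,0,0)
Op 8: inc R2 by 1 -> R2=(2,0,1) value=3
Op 9: merge R2<->R0 -> R2=(2,0,1) R0=(2,0,1)

Answer: 2 0 1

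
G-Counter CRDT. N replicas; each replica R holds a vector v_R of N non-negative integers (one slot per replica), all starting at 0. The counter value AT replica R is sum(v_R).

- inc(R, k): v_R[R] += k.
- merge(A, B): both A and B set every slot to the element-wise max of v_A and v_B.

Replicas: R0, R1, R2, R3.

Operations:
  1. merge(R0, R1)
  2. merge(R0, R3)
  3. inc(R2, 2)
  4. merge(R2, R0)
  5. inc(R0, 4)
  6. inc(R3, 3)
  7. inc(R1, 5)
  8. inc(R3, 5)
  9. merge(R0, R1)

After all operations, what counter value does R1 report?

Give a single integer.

Answer: 11

Derivation:
Op 1: merge R0<->R1 -> R0=(0,0,0,0) R1=(0,0,0,0)
Op 2: merge R0<->R3 -> R0=(0,0,0,0) R3=(0,0,0,0)
Op 3: inc R2 by 2 -> R2=(0,0,2,0) value=2
Op 4: merge R2<->R0 -> R2=(0,0,2,0) R0=(0,0,2,0)
Op 5: inc R0 by 4 -> R0=(4,0,2,0) value=6
Op 6: inc R3 by 3 -> R3=(0,0,0,3) value=3
Op 7: inc R1 by 5 -> R1=(0,5,0,0) value=5
Op 8: inc R3 by 5 -> R3=(0,0,0,8) value=8
Op 9: merge R0<->R1 -> R0=(4,5,2,0) R1=(4,5,2,0)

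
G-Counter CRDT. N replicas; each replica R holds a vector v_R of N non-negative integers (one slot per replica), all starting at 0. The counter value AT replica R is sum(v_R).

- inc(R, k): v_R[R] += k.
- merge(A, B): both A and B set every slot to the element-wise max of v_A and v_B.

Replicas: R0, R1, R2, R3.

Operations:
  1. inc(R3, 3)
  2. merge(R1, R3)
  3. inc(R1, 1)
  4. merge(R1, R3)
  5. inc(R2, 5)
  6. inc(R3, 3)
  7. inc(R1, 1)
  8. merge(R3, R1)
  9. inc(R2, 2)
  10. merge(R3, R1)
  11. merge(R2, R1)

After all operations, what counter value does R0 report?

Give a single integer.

Answer: 0

Derivation:
Op 1: inc R3 by 3 -> R3=(0,0,0,3) value=3
Op 2: merge R1<->R3 -> R1=(0,0,0,3) R3=(0,0,0,3)
Op 3: inc R1 by 1 -> R1=(0,1,0,3) value=4
Op 4: merge R1<->R3 -> R1=(0,1,0,3) R3=(0,1,0,3)
Op 5: inc R2 by 5 -> R2=(0,0,5,0) value=5
Op 6: inc R3 by 3 -> R3=(0,1,0,6) value=7
Op 7: inc R1 by 1 -> R1=(0,2,0,3) value=5
Op 8: merge R3<->R1 -> R3=(0,2,0,6) R1=(0,2,0,6)
Op 9: inc R2 by 2 -> R2=(0,0,7,0) value=7
Op 10: merge R3<->R1 -> R3=(0,2,0,6) R1=(0,2,0,6)
Op 11: merge R2<->R1 -> R2=(0,2,7,6) R1=(0,2,7,6)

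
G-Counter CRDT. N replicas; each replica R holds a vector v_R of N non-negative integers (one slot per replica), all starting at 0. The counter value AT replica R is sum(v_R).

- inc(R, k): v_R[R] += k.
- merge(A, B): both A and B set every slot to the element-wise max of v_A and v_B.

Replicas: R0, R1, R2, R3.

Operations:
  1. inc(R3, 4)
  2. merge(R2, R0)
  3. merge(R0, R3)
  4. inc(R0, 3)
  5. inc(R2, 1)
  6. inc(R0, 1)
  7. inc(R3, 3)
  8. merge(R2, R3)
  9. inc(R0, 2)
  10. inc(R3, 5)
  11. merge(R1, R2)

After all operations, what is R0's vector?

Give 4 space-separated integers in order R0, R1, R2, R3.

Op 1: inc R3 by 4 -> R3=(0,0,0,4) value=4
Op 2: merge R2<->R0 -> R2=(0,0,0,0) R0=(0,0,0,0)
Op 3: merge R0<->R3 -> R0=(0,0,0,4) R3=(0,0,0,4)
Op 4: inc R0 by 3 -> R0=(3,0,0,4) value=7
Op 5: inc R2 by 1 -> R2=(0,0,1,0) value=1
Op 6: inc R0 by 1 -> R0=(4,0,0,4) value=8
Op 7: inc R3 by 3 -> R3=(0,0,0,7) value=7
Op 8: merge R2<->R3 -> R2=(0,0,1,7) R3=(0,0,1,7)
Op 9: inc R0 by 2 -> R0=(6,0,0,4) value=10
Op 10: inc R3 by 5 -> R3=(0,0,1,12) value=13
Op 11: merge R1<->R2 -> R1=(0,0,1,7) R2=(0,0,1,7)

Answer: 6 0 0 4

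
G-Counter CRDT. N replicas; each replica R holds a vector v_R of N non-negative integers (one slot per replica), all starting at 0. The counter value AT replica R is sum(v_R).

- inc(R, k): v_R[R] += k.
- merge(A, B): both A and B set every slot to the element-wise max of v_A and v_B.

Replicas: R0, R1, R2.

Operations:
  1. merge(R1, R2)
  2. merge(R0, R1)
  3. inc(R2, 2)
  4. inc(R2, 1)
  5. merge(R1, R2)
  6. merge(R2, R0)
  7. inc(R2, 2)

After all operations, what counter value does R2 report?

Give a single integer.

Op 1: merge R1<->R2 -> R1=(0,0,0) R2=(0,0,0)
Op 2: merge R0<->R1 -> R0=(0,0,0) R1=(0,0,0)
Op 3: inc R2 by 2 -> R2=(0,0,2) value=2
Op 4: inc R2 by 1 -> R2=(0,0,3) value=3
Op 5: merge R1<->R2 -> R1=(0,0,3) R2=(0,0,3)
Op 6: merge R2<->R0 -> R2=(0,0,3) R0=(0,0,3)
Op 7: inc R2 by 2 -> R2=(0,0,5) value=5

Answer: 5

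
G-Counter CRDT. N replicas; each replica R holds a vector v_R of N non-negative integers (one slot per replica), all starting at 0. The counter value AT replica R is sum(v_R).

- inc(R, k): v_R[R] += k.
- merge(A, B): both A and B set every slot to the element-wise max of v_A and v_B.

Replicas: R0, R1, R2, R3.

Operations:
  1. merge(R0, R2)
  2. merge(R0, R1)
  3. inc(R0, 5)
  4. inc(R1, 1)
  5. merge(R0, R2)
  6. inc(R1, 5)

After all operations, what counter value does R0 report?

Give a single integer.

Answer: 5

Derivation:
Op 1: merge R0<->R2 -> R0=(0,0,0,0) R2=(0,0,0,0)
Op 2: merge R0<->R1 -> R0=(0,0,0,0) R1=(0,0,0,0)
Op 3: inc R0 by 5 -> R0=(5,0,0,0) value=5
Op 4: inc R1 by 1 -> R1=(0,1,0,0) value=1
Op 5: merge R0<->R2 -> R0=(5,0,0,0) R2=(5,0,0,0)
Op 6: inc R1 by 5 -> R1=(0,6,0,0) value=6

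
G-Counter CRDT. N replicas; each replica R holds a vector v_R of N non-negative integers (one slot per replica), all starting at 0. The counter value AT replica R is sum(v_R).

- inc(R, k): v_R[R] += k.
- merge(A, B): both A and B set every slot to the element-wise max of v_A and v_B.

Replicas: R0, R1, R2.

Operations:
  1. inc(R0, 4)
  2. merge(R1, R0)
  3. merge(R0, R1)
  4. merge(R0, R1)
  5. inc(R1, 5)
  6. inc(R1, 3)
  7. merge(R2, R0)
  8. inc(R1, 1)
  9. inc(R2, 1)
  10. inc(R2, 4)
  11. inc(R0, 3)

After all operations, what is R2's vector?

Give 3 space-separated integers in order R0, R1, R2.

Answer: 4 0 5

Derivation:
Op 1: inc R0 by 4 -> R0=(4,0,0) value=4
Op 2: merge R1<->R0 -> R1=(4,0,0) R0=(4,0,0)
Op 3: merge R0<->R1 -> R0=(4,0,0) R1=(4,0,0)
Op 4: merge R0<->R1 -> R0=(4,0,0) R1=(4,0,0)
Op 5: inc R1 by 5 -> R1=(4,5,0) value=9
Op 6: inc R1 by 3 -> R1=(4,8,0) value=12
Op 7: merge R2<->R0 -> R2=(4,0,0) R0=(4,0,0)
Op 8: inc R1 by 1 -> R1=(4,9,0) value=13
Op 9: inc R2 by 1 -> R2=(4,0,1) value=5
Op 10: inc R2 by 4 -> R2=(4,0,5) value=9
Op 11: inc R0 by 3 -> R0=(7,0,0) value=7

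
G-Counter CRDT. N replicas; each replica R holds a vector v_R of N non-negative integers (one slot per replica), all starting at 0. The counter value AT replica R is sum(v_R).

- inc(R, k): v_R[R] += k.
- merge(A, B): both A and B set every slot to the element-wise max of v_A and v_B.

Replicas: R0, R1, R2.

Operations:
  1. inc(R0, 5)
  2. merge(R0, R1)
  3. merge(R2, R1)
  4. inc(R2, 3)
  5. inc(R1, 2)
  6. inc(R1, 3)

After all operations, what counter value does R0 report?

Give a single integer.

Answer: 5

Derivation:
Op 1: inc R0 by 5 -> R0=(5,0,0) value=5
Op 2: merge R0<->R1 -> R0=(5,0,0) R1=(5,0,0)
Op 3: merge R2<->R1 -> R2=(5,0,0) R1=(5,0,0)
Op 4: inc R2 by 3 -> R2=(5,0,3) value=8
Op 5: inc R1 by 2 -> R1=(5,2,0) value=7
Op 6: inc R1 by 3 -> R1=(5,5,0) value=10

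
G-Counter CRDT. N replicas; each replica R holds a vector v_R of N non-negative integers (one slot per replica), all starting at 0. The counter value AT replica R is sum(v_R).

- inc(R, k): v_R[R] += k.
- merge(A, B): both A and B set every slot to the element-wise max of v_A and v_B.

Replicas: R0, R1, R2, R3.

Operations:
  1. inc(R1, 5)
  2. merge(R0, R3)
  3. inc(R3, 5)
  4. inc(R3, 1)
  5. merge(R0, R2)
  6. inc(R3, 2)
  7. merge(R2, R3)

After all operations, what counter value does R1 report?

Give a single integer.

Answer: 5

Derivation:
Op 1: inc R1 by 5 -> R1=(0,5,0,0) value=5
Op 2: merge R0<->R3 -> R0=(0,0,0,0) R3=(0,0,0,0)
Op 3: inc R3 by 5 -> R3=(0,0,0,5) value=5
Op 4: inc R3 by 1 -> R3=(0,0,0,6) value=6
Op 5: merge R0<->R2 -> R0=(0,0,0,0) R2=(0,0,0,0)
Op 6: inc R3 by 2 -> R3=(0,0,0,8) value=8
Op 7: merge R2<->R3 -> R2=(0,0,0,8) R3=(0,0,0,8)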